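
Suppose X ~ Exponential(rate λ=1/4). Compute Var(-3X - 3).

For X ~ Exponential(rate λ=1/4):
Var(X) = 16
Var(-3X - 3) = (-3)² × Var(X) = 9 × 16 = 144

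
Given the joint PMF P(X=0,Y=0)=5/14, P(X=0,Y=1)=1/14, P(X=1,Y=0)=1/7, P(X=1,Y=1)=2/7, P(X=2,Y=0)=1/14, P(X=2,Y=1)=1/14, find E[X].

First find marginal of X:
P(X=0) = 3/7
P(X=1) = 3/7
P(X=2) = 1/7
E[X] = 0 × 3/7 + 1 × 3/7 + 2 × 1/7 = 5/7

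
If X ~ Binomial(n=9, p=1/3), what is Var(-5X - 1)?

For X ~ Binomial(n=9, p=1/3):
Var(X) = 2
Var(-5X - 1) = (-5)² × Var(X) = 25 × 2 = 50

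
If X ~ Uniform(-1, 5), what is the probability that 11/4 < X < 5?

P(11/4 < X < 5) = ∫_{11/4}^{5} f(x) dx
where f(x) = \frac{1}{6}
= \frac{3}{8}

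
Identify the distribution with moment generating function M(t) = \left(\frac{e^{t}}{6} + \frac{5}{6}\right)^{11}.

The MGF M(t) = \left(\frac{e^{t}}{6} + \frac{5}{6}\right)^{11} is the standard form for the Binomial distribution.
Comparing with the known MGF formula identifies: Binomial(n=11, p=1/6)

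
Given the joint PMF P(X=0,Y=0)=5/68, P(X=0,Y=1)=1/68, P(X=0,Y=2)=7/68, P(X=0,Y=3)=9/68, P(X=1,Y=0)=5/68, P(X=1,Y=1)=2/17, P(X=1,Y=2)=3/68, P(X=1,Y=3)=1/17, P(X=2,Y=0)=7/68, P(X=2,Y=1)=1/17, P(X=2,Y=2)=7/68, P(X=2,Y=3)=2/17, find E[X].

First find marginal of X:
P(X=0) = 11/34
P(X=1) = 5/17
P(X=2) = 13/34
E[X] = 0 × 11/34 + 1 × 5/17 + 2 × 13/34 = 18/17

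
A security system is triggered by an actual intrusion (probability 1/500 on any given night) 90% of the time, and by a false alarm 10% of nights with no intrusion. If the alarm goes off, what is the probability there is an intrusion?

Let D = the rare event, + = positive/flagged.
P(D) = 1/500
P(+|D) = 90/100 = 9/10
P(+|D') = 10/100 = 1/10
P(+) = P(+|D)P(D) + P(+|D')P(D')
     = \frac{9}{10} × \frac{1}{500} + \frac{1}{10} × \frac{499}{500}
     = \frac{127}{1250}
P(D|+) = P(+|D)P(D)/P(+) = \frac{9}{508}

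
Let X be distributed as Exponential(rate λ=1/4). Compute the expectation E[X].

For X ~ Exponential(rate λ=1/4), the expected value is:
E[X] = 4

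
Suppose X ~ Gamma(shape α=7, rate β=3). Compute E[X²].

Using the identity E[X²] = Var(X) + (E[X])²:
E[X] = \frac{7}{3}
Var(X) = \frac{7}{9}
E[X²] = \frac{7}{9} + (\frac{7}{3})²
= \frac{56}{9}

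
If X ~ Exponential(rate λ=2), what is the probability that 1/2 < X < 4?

P(1/2 < X < 4) = ∫_{1/2}^{4} f(x) dx
where f(x) = 2 e^{- 2 x}
= - \frac{1 - e^{7}}{e^{8}}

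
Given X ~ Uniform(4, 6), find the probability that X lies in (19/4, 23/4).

P(19/4 < X < 23/4) = ∫_{19/4}^{23/4} f(x) dx
where f(x) = \frac{1}{2}
= \frac{1}{2}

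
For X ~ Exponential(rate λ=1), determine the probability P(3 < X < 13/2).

P(3 < X < 13/2) = ∫_{3}^{13/2} f(x) dx
where f(x) = e^{- x}
= - \frac{1}{e^{\frac{13}{2}}} + e^{-3}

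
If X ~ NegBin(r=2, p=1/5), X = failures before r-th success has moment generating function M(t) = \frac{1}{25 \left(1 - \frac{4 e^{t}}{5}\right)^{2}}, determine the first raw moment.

To find E[X], compute M^(1)(0):
M^(1)(t) = \frac{8 e^{t}}{125 \left(1 - \frac{4 e^{t}}{5}\right)^{3}}
M^(1)(0) = 8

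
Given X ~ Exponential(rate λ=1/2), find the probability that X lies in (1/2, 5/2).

P(1/2 < X < 5/2) = ∫_{1/2}^{5/2} f(x) dx
where f(x) = \frac{e^{- \frac{x}{2}}}{2}
= - \frac{1 - e}{e^{\frac{5}{4}}}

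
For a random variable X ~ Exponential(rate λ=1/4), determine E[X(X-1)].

E[X(X-1)] = E[X² - X] = E[X²] - E[X]
E[X] = 4
E[X²] = Var(X) + (E[X])² = 16 + (4)² = 32
E[X(X-1)] = 32 - 4 = 28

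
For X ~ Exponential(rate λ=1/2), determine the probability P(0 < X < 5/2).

P(0 < X < 5/2) = ∫_{0}^{5/2} f(x) dx
where f(x) = \frac{e^{- \frac{x}{2}}}{2}
= 1 - e^{- \frac{5}{4}}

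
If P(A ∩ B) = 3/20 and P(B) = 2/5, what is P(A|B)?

P(A|B) = P(A ∩ B) / P(B)
= (3/20) / (2/5)
= 3/8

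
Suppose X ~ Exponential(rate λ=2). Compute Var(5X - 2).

For X ~ Exponential(rate λ=2):
Var(X) = \frac{1}{4}
Var(5X - 2) = (5)² × Var(X) = 25 × \frac{1}{4} = \frac{25}{4}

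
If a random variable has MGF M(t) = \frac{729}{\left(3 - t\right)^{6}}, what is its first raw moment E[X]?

To find E[X], compute M^(1)(0):
M^(1)(t) = \frac{4374}{\left(3 - t\right)^{7}}
M^(1)(0) = 2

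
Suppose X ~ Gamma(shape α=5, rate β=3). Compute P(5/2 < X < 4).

P(5/2 < X < 4) = ∫_{5/2}^{4} f(x) dx
where f(x) = \frac{81 x^{4} e^{- 3 x}}{8}
= - \frac{1237}{e^{12}} + \frac{30563}{128 e^{\frac{15}{2}}}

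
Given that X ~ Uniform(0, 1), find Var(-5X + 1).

For X ~ Uniform(0, 1):
Var(X) = \frac{1}{12}
Var(-5X + 1) = (-5)² × Var(X) = 25 × \frac{1}{12} = \frac{25}{12}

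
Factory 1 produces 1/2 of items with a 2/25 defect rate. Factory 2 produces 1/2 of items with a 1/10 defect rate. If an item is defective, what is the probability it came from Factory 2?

Using Bayes' theorem:
P(F1) = 1/2, P(D|F1) = 2/25
P(F2) = 1/2, P(D|F2) = 1/10
P(D) = P(D|F1)P(F1) + P(D|F2)P(F2)
     = \frac{9}{100}
P(F2|D) = P(D|F2)P(F2) / P(D)
= \frac{5}{9}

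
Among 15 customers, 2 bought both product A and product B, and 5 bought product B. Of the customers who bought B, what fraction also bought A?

P(A ∩ B) = 2/15
P(B) = 5/15 = 1/3
P(A|B) = P(A ∩ B) / P(B) = (2/15) / (1/3) = 2/5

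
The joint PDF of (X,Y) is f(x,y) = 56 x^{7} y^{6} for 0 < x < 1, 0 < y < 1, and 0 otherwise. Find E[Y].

E[Y] = ∫_0^1 ∫_0^1 y × f(x,y) dx dy
= \frac{7}{8}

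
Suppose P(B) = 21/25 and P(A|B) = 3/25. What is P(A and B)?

By definition, P(A|B) = P(A ∩ B) / P(B)
So P(A ∩ B) = P(A|B) × P(B)
= 3/25 × 21/25
= 63/625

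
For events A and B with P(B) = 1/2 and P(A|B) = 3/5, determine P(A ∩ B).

By definition, P(A|B) = P(A ∩ B) / P(B)
So P(A ∩ B) = P(A|B) × P(B)
= 3/5 × 1/2
= 3/10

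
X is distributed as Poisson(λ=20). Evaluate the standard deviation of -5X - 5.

For X ~ Poisson(λ=20):
Var(X) = 20
SD(X) = √(Var(X)) = √(20) = 2 \sqrt{5}
SD(-5X - 5) = |-5| × SD(X) = 5 × 2 \sqrt{5} = 10 \sqrt{5}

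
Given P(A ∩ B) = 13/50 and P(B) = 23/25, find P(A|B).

P(A|B) = P(A ∩ B) / P(B)
= (13/50) / (23/25)
= 13/46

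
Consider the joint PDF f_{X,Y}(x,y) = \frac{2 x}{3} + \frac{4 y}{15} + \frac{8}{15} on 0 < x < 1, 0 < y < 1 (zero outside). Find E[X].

E[X] = ∫_0^1 ∫_0^1 x × f(x,y) dy dx
= ∫_0^1 ∫_0^1 x × (\frac{2 x}{3} + \frac{4 y}{15} + \frac{8}{15}) dy dx
= \frac{5}{9}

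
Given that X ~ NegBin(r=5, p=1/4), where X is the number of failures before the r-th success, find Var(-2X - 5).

For X ~ NegBin(r=5, p=1/4), where X is the number of failures before the r-th success:
Var(X) = 60
Var(-2X - 5) = (-2)² × Var(X) = 4 × 60 = 240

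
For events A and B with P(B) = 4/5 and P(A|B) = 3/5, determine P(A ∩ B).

By definition, P(A|B) = P(A ∩ B) / P(B)
So P(A ∩ B) = P(A|B) × P(B)
= 3/5 × 4/5
= 12/25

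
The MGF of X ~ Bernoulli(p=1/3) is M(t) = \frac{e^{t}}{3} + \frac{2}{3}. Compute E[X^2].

To find E[X^2], compute M^(2)(0):
M^(1)(t) = \frac{e^{t}}{3}
M^(2)(t) = \frac{e^{t}}{3}
M^(2)(0) = \frac{1}{3}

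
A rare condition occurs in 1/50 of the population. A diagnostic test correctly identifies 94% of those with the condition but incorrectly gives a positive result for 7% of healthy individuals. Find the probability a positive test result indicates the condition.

Let D = the rare event, + = positive/flagged.
P(D) = 1/50
P(+|D) = 94/100 = 47/50
P(+|D') = 7/100
P(+) = P(+|D)P(D) + P(+|D')P(D')
     = \frac{47}{50} × \frac{1}{50} + \frac{7}{100} × \frac{49}{50}
     = \frac{437}{5000}
P(D|+) = P(+|D)P(D)/P(+) = \frac{94}{437}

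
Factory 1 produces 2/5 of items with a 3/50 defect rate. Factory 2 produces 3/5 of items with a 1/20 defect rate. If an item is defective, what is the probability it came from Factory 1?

Using Bayes' theorem:
P(F1) = 2/5, P(D|F1) = 3/50
P(F2) = 3/5, P(D|F2) = 1/20
P(D) = P(D|F1)P(F1) + P(D|F2)P(F2)
     = \frac{27}{500}
P(F1|D) = P(D|F1)P(F1) / P(D)
= \frac{4}{9}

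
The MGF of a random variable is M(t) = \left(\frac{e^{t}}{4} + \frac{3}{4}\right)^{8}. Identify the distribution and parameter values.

The MGF M(t) = \left(\frac{e^{t}}{4} + \frac{3}{4}\right)^{8} is the standard form for the Binomial distribution.
Comparing with the known MGF formula identifies: Binomial(n=8, p=1/4)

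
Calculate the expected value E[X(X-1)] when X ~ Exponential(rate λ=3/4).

E[X(X-1)] = E[X² - X] = E[X²] - E[X]
E[X] = \frac{4}{3}
E[X²] = Var(X) + (E[X])² = \frac{16}{9} + (\frac{4}{3})² = \frac{32}{9}
E[X(X-1)] = \frac{32}{9} - \frac{4}{3} = \frac{20}{9}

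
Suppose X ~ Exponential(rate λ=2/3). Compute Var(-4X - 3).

For X ~ Exponential(rate λ=2/3):
Var(X) = \frac{9}{4}
Var(-4X - 3) = (-4)² × Var(X) = 16 × \frac{9}{4} = 36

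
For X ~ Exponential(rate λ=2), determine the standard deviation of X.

For X ~ Exponential(rate λ=2):
Var(X) = \frac{1}{4}
SD(X) = √(Var(X)) = √(\frac{1}{4}) = \frac{1}{2}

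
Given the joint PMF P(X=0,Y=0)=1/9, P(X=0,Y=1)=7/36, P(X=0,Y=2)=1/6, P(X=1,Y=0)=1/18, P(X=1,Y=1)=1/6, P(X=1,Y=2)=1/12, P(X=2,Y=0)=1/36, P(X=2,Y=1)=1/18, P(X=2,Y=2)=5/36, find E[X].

First find marginal of X:
P(X=0) = 17/36
P(X=1) = 11/36
P(X=2) = 2/9
E[X] = 0 × 17/36 + 1 × 11/36 + 2 × 2/9 = 3/4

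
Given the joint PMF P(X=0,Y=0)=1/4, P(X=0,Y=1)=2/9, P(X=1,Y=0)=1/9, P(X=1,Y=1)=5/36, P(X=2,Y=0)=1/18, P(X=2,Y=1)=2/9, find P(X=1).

P(X=1) = P(X=1,Y=0) + P(X=1,Y=1)
= 1/9 + 5/36
= 1/4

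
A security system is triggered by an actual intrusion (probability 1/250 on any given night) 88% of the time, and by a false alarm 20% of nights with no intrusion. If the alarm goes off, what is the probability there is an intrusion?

Let D = the rare event, + = positive/flagged.
P(D) = 1/250
P(+|D) = 88/100 = 22/25
P(+|D') = 20/100 = 1/5
P(+) = P(+|D)P(D) + P(+|D')P(D')
     = \frac{22}{25} × \frac{1}{250} + \frac{1}{5} × \frac{249}{250}
     = \frac{1267}{6250}
P(D|+) = P(+|D)P(D)/P(+) = \frac{22}{1267}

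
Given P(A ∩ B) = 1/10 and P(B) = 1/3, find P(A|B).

P(A|B) = P(A ∩ B) / P(B)
= (1/10) / (1/3)
= 3/10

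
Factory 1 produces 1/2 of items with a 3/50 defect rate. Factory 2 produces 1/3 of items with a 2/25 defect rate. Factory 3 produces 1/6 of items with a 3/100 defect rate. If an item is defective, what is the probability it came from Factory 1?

Using Bayes' theorem:
P(F1) = 1/2, P(D|F1) = 3/50
P(F2) = 1/3, P(D|F2) = 2/25
P(F3) = 1/6, P(D|F3) = 3/100
P(D) = P(D|F1)P(F1) + P(D|F2)P(F2) + P(D|F3)P(F3)
     = \frac{37}{600}
P(F1|D) = P(D|F1)P(F1) / P(D)
= \frac{18}{37}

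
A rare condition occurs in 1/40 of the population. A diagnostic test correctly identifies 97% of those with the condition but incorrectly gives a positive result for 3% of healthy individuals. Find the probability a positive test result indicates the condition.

Let D = the rare event, + = positive/flagged.
P(D) = 1/40
P(+|D) = 97/100
P(+|D') = 3/100
P(+) = P(+|D)P(D) + P(+|D')P(D')
     = \frac{97}{100} × \frac{1}{40} + \frac{3}{100} × \frac{39}{40}
     = \frac{107}{2000}
P(D|+) = P(+|D)P(D)/P(+) = \frac{97}{214}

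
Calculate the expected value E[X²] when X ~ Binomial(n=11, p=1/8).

Using the identity E[X²] = Var(X) + (E[X])²:
E[X] = \frac{11}{8}
Var(X) = \frac{77}{64}
E[X²] = \frac{77}{64} + (\frac{11}{8})²
= \frac{99}{32}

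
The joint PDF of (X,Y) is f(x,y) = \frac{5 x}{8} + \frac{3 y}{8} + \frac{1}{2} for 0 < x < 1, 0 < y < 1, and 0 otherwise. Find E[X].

E[X] = ∫_0^1 ∫_0^1 x × f(x,y) dy dx
= ∫_0^1 ∫_0^1 x × (\frac{5 x}{8} + \frac{3 y}{8} + \frac{1}{2}) dy dx
= \frac{53}{96}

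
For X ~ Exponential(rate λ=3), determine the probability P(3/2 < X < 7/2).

P(3/2 < X < 7/2) = ∫_{3/2}^{7/2} f(x) dx
where f(x) = 3 e^{- 3 x}
= - \frac{1 - e^{6}}{e^{\frac{21}{2}}}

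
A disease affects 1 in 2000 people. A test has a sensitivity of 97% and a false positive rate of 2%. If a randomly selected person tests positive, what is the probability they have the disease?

Let D = the rare event, + = positive/flagged.
P(D) = 1/2000
P(+|D) = 97/100
P(+|D') = 2/100 = 1/50
P(+) = P(+|D)P(D) + P(+|D')P(D')
     = \frac{97}{100} × \frac{1}{2000} + \frac{1}{50} × \frac{1999}{2000}
     = \frac{819}{40000}
P(D|+) = P(+|D)P(D)/P(+) = \frac{97}{4095}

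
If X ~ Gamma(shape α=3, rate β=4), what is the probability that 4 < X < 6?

P(4 < X < 6) = ∫_{4}^{6} f(x) dx
where f(x) = 32 x^{2} e^{- 4 x}
= \frac{-313 + 145 e^{8}}{e^{24}}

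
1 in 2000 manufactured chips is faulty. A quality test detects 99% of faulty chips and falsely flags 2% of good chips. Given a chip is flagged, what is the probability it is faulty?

Let D = the rare event, + = positive/flagged.
P(D) = 1/2000
P(+|D) = 99/100
P(+|D') = 2/100 = 1/50
P(+) = P(+|D)P(D) + P(+|D')P(D')
     = \frac{99}{100} × \frac{1}{2000} + \frac{1}{50} × \frac{1999}{2000}
     = \frac{4097}{200000}
P(D|+) = P(+|D)P(D)/P(+) = \frac{99}{4097}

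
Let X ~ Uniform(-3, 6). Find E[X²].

Using the identity E[X²] = Var(X) + (E[X])²:
E[X] = \frac{3}{2}
Var(X) = \frac{27}{4}
E[X²] = \frac{27}{4} + (\frac{3}{2})²
= 9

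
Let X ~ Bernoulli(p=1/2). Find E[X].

For X ~ Bernoulli(p=1/2), the expected value is:
E[X] = \frac{1}{2}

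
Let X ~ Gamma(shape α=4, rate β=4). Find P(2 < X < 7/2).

P(2 < X < 7/2) = ∫_{2}^{7/2} f(x) dx
where f(x) = \frac{128 x^{3} e^{- 4 x}}{3}
= \frac{-1711 + 379 e^{6}}{3 e^{14}}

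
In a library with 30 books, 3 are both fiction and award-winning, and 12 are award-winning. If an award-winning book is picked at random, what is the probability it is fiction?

P(A ∩ B) = 3/30 = 1/10
P(B) = 12/30 = 2/5
P(A|B) = P(A ∩ B) / P(B) = (1/10) / (2/5) = 1/4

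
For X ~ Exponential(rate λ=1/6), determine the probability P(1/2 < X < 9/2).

P(1/2 < X < 9/2) = ∫_{1/2}^{9/2} f(x) dx
where f(x) = \frac{e^{- \frac{x}{6}}}{6}
= - \frac{1}{e^{\frac{3}{4}}} + e^{- \frac{1}{12}}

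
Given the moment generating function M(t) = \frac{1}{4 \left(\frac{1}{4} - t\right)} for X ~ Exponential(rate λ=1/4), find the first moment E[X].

To find E[X], compute M^(1)(0):
M^(1)(t) = \frac{1}{4 \left(\frac{1}{4} - t\right)^{2}}
M^(1)(0) = 4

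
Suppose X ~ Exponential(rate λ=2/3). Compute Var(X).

For X ~ Exponential(rate λ=2/3):
Var(X) = \frac{9}{4}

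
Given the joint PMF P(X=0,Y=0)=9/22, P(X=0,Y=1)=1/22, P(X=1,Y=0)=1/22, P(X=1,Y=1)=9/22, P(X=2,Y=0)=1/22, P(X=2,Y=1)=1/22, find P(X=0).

P(X=0) = P(X=0,Y=0) + P(X=0,Y=1)
= 9/22 + 1/22
= 5/11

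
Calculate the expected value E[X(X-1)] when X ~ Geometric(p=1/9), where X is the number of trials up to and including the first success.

E[X(X-1)] = E[X² - X] = E[X²] - E[X]
E[X] = 9
E[X²] = Var(X) + (E[X])² = 72 + (9)² = 153
E[X(X-1)] = 153 - 9 = 144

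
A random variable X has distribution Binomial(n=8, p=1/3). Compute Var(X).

For X ~ Binomial(n=8, p=1/3):
Var(X) = \frac{16}{9}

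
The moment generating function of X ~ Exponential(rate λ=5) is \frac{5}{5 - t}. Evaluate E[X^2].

To find E[X^2], compute M^(2)(0):
M^(1)(t) = \frac{5}{\left(5 - t\right)^{2}}
M^(2)(t) = \frac{10}{\left(5 - t\right)^{3}}
M^(2)(0) = \frac{2}{25}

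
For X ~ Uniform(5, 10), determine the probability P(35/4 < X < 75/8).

P(35/4 < X < 75/8) = ∫_{35/4}^{75/8} f(x) dx
where f(x) = \frac{1}{5}
= \frac{1}{8}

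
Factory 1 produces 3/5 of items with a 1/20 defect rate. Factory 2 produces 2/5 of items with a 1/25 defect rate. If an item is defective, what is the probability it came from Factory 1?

Using Bayes' theorem:
P(F1) = 3/5, P(D|F1) = 1/20
P(F2) = 2/5, P(D|F2) = 1/25
P(D) = P(D|F1)P(F1) + P(D|F2)P(F2)
     = \frac{23}{500}
P(F1|D) = P(D|F1)P(F1) / P(D)
= \frac{15}{23}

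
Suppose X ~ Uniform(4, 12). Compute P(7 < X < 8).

P(7 < X < 8) = ∫_{7}^{8} f(x) dx
where f(x) = \frac{1}{8}
= \frac{1}{8}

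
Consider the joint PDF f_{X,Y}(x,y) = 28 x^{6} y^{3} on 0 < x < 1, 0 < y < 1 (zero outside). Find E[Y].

E[Y] = ∫_0^1 ∫_0^1 y × f(x,y) dx dy
= \frac{4}{5}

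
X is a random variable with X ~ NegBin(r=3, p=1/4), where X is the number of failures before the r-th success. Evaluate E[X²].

Using the identity E[X²] = Var(X) + (E[X])²:
E[X] = 9
Var(X) = 36
E[X²] = 36 + (9)²
= 117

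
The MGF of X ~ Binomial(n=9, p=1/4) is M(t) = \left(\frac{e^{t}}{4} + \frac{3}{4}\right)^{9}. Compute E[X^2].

To find E[X^2], compute M^(2)(0):
M^(1)(t) = \frac{9 \left(\frac{e^{t}}{4} + \frac{3}{4}\right)^{8} e^{t}}{4}
M^(2)(t) = \frac{9 \left(\frac{e^{t}}{4} + \frac{3}{4}\right)^{8} e^{t}}{4} + \frac{9 \left(\frac{e^{t}}{4} + \frac{3}{4}\right)^{7} e^{2 t}}{2}
M^(2)(0) = \frac{27}{4}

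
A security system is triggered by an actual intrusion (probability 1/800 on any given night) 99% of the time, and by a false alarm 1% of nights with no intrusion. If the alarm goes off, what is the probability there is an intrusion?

Let D = the rare event, + = positive/flagged.
P(D) = 1/800
P(+|D) = 99/100
P(+|D') = 1/100
P(+) = P(+|D)P(D) + P(+|D')P(D')
     = \frac{99}{100} × \frac{1}{800} + \frac{1}{100} × \frac{799}{800}
     = \frac{449}{40000}
P(D|+) = P(+|D)P(D)/P(+) = \frac{99}{898}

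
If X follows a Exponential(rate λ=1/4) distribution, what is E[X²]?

Using the identity E[X²] = Var(X) + (E[X])²:
E[X] = 4
Var(X) = 16
E[X²] = 16 + (4)²
= 32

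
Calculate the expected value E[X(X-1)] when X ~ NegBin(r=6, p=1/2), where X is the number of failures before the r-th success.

E[X(X-1)] = E[X² - X] = E[X²] - E[X]
E[X] = 6
E[X²] = Var(X) + (E[X])² = 12 + (6)² = 48
E[X(X-1)] = 48 - 6 = 42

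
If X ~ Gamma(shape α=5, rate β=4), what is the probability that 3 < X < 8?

P(3 < X < 8) = ∫_{3}^{8} f(x) dx
where f(x) = \frac{128 x^{4} e^{- 4 x}}{3}
= \frac{-49697 + 1237 e^{20}}{e^{32}}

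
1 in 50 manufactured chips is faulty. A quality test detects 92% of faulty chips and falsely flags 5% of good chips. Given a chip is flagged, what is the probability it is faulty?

Let D = the rare event, + = positive/flagged.
P(D) = 1/50
P(+|D) = 92/100 = 23/25
P(+|D') = 5/100 = 1/20
P(+) = P(+|D)P(D) + P(+|D')P(D')
     = \frac{23}{25} × \frac{1}{50} + \frac{1}{20} × \frac{49}{50}
     = \frac{337}{5000}
P(D|+) = P(+|D)P(D)/P(+) = \frac{92}{337}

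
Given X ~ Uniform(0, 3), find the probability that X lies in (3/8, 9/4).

P(3/8 < X < 9/4) = ∫_{3/8}^{9/4} f(x) dx
where f(x) = \frac{1}{3}
= \frac{5}{8}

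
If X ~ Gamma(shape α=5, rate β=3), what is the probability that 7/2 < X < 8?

P(7/2 < X < 8) = ∫_{7/2}^{8} f(x) dx
where f(x) = \frac{81 x^{4} e^{- 3 x}}{8}
= - \frac{16441}{e^{24}} + \frac{98051}{128 e^{\frac{21}{2}}}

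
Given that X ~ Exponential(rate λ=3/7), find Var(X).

For X ~ Exponential(rate λ=3/7):
Var(X) = \frac{49}{9}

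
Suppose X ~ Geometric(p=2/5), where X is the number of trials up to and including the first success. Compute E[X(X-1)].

E[X(X-1)] = E[X² - X] = E[X²] - E[X]
E[X] = \frac{5}{2}
E[X²] = Var(X) + (E[X])² = \frac{15}{4} + (\frac{5}{2})² = 10
E[X(X-1)] = 10 - \frac{5}{2} = \frac{15}{2}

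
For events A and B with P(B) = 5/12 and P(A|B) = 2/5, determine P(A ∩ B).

By definition, P(A|B) = P(A ∩ B) / P(B)
So P(A ∩ B) = P(A|B) × P(B)
= 2/5 × 5/12
= 1/6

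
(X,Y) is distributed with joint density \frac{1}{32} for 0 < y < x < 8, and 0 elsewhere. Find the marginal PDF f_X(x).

f_X(x) = ∫_0^x \frac{1}{32} dy = \frac{x}{32}
for 0 < x < 8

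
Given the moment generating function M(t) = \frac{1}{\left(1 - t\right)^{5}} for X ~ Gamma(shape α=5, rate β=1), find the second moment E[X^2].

To find E[X^2], compute M^(2)(0):
M^(1)(t) = \frac{5}{\left(1 - t\right)^{6}}
M^(2)(t) = \frac{30}{\left(1 - t\right)^{7}}
M^(2)(0) = 30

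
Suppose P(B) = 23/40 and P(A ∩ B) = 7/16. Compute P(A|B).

P(A|B) = P(A ∩ B) / P(B)
= (7/16) / (23/40)
= 35/46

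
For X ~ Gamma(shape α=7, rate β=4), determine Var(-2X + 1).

For X ~ Gamma(shape α=7, rate β=4):
Var(X) = \frac{7}{16}
Var(-2X + 1) = (-2)² × Var(X) = 4 × \frac{7}{16} = \frac{7}{4}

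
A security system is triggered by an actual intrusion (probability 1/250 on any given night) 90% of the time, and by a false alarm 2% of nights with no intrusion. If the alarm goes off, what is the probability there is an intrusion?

Let D = the rare event, + = positive/flagged.
P(D) = 1/250
P(+|D) = 90/100 = 9/10
P(+|D') = 2/100 = 1/50
P(+) = P(+|D)P(D) + P(+|D')P(D')
     = \frac{9}{10} × \frac{1}{250} + \frac{1}{50} × \frac{249}{250}
     = \frac{147}{6250}
P(D|+) = P(+|D)P(D)/P(+) = \frac{15}{98}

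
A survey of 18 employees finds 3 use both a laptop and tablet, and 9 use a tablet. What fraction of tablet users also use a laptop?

P(A ∩ B) = 3/18 = 1/6
P(B) = 9/18 = 1/2
P(A|B) = P(A ∩ B) / P(B) = (1/6) / (1/2) = 1/3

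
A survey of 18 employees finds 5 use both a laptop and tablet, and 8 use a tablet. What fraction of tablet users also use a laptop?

P(A ∩ B) = 5/18
P(B) = 8/18 = 4/9
P(A|B) = P(A ∩ B) / P(B) = (5/18) / (4/9) = 5/8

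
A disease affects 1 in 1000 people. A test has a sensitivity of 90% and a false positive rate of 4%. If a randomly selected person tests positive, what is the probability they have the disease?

Let D = the rare event, + = positive/flagged.
P(D) = 1/1000
P(+|D) = 90/100 = 9/10
P(+|D') = 4/100 = 1/25
P(+) = P(+|D)P(D) + P(+|D')P(D')
     = \frac{9}{10} × \frac{1}{1000} + \frac{1}{25} × \frac{999}{1000}
     = \frac{2043}{50000}
P(D|+) = P(+|D)P(D)/P(+) = \frac{5}{227}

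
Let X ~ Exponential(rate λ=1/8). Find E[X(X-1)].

E[X(X-1)] = E[X² - X] = E[X²] - E[X]
E[X] = 8
E[X²] = Var(X) + (E[X])² = 64 + (8)² = 128
E[X(X-1)] = 128 - 8 = 120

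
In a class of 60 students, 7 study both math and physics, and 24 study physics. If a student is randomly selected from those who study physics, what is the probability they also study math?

P(A ∩ B) = 7/60
P(B) = 24/60 = 2/5
P(A|B) = P(A ∩ B) / P(B) = (7/60) / (2/5) = 7/24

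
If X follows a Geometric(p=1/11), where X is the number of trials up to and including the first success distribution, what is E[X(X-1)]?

E[X(X-1)] = E[X² - X] = E[X²] - E[X]
E[X] = 11
E[X²] = Var(X) + (E[X])² = 110 + (11)² = 231
E[X(X-1)] = 231 - 11 = 220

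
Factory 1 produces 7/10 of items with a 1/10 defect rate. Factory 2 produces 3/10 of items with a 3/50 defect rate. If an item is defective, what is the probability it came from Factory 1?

Using Bayes' theorem:
P(F1) = 7/10, P(D|F1) = 1/10
P(F2) = 3/10, P(D|F2) = 3/50
P(D) = P(D|F1)P(F1) + P(D|F2)P(F2)
     = \frac{11}{125}
P(F1|D) = P(D|F1)P(F1) / P(D)
= \frac{35}{44}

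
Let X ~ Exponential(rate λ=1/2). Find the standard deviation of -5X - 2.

For X ~ Exponential(rate λ=1/2):
Var(X) = 4
SD(X) = √(Var(X)) = √(4) = 2
SD(-5X - 2) = |-5| × SD(X) = 5 × 2 = 10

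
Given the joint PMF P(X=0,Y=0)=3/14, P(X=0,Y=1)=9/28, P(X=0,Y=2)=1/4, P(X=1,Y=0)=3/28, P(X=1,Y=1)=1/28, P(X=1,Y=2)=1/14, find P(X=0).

P(X=0) = P(X=0,Y=0) + P(X=0,Y=1) + P(X=0,Y=2)
= 3/14 + 9/28 + 1/4
= 11/14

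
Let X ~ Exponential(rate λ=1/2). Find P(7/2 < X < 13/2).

P(7/2 < X < 13/2) = ∫_{7/2}^{13/2} f(x) dx
where f(x) = \frac{e^{- \frac{x}{2}}}{2}
= - \frac{1 - e^{\frac{3}{2}}}{e^{\frac{13}{4}}}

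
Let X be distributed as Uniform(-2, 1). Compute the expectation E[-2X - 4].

For X ~ Uniform(-2, 1):
E[X] = - \frac{1}{2}
E[-2X - 4] = -2 × E[X] - 4 = -3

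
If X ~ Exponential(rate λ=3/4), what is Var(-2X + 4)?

For X ~ Exponential(rate λ=3/4):
Var(X) = \frac{16}{9}
Var(-2X + 4) = (-2)² × Var(X) = 4 × \frac{16}{9} = \frac{64}{9}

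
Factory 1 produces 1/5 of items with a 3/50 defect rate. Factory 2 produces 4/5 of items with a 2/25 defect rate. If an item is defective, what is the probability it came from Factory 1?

Using Bayes' theorem:
P(F1) = 1/5, P(D|F1) = 3/50
P(F2) = 4/5, P(D|F2) = 2/25
P(D) = P(D|F1)P(F1) + P(D|F2)P(F2)
     = \frac{19}{250}
P(F1|D) = P(D|F1)P(F1) / P(D)
= \frac{3}{19}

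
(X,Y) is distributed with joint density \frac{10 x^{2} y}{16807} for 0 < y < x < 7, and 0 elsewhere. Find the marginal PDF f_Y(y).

f_Y(y) = ∫_y^7 \frac{10 x^{2} y}{16807} dx = \frac{10 y \left(343 - y^{3}\right)}{50421}
for 0 < y < 7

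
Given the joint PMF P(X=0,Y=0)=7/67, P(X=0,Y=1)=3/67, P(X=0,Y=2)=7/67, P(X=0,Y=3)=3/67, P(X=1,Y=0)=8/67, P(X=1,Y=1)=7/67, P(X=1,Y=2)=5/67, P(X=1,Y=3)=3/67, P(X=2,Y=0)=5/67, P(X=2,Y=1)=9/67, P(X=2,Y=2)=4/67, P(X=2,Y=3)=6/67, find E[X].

First find marginal of X:
P(X=0) = 20/67
P(X=1) = 23/67
P(X=2) = 24/67
E[X] = 0 × 20/67 + 1 × 23/67 + 2 × 24/67 = 71/67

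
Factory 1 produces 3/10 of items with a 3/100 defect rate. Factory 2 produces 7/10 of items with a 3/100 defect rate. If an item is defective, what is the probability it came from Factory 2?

Using Bayes' theorem:
P(F1) = 3/10, P(D|F1) = 3/100
P(F2) = 7/10, P(D|F2) = 3/100
P(D) = P(D|F1)P(F1) + P(D|F2)P(F2)
     = \frac{3}{100}
P(F2|D) = P(D|F2)P(F2) / P(D)
= \frac{7}{10}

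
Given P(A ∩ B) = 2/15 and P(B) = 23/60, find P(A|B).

P(A|B) = P(A ∩ B) / P(B)
= (2/15) / (23/60)
= 8/23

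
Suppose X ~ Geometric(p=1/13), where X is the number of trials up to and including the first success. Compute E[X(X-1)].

E[X(X-1)] = E[X² - X] = E[X²] - E[X]
E[X] = 13
E[X²] = Var(X) + (E[X])² = 156 + (13)² = 325
E[X(X-1)] = 325 - 13 = 312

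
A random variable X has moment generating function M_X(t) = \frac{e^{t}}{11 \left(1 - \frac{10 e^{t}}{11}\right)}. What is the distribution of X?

The MGF M(t) = \frac{e^{t}}{11 \left(1 - \frac{10 e^{t}}{11}\right)} is the standard form for the Geometric distribution.
Comparing with the known MGF formula identifies: Geometric(p=1/11), X = trial number of first success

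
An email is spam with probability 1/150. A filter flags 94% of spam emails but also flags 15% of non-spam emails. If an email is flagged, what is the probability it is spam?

Let D = the rare event, + = positive/flagged.
P(D) = 1/150
P(+|D) = 94/100 = 47/50
P(+|D') = 15/100 = 3/20
P(+) = P(+|D)P(D) + P(+|D')P(D')
     = \frac{47}{50} × \frac{1}{150} + \frac{3}{20} × \frac{149}{150}
     = \frac{2329}{15000}
P(D|+) = P(+|D)P(D)/P(+) = \frac{94}{2329}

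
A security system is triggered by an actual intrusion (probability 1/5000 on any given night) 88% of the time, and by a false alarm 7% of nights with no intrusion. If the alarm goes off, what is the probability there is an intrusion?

Let D = the rare event, + = positive/flagged.
P(D) = 1/5000
P(+|D) = 88/100 = 22/25
P(+|D') = 7/100
P(+) = P(+|D)P(D) + P(+|D')P(D')
     = \frac{22}{25} × \frac{1}{5000} + \frac{7}{100} × \frac{4999}{5000}
     = \frac{35081}{500000}
P(D|+) = P(+|D)P(D)/P(+) = \frac{88}{35081}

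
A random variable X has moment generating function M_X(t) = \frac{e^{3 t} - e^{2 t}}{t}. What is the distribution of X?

The MGF M(t) = \frac{e^{3 t} - e^{2 t}}{t} is the standard form for the Uniform distribution.
Comparing with the known MGF formula identifies: Uniform(2, 3)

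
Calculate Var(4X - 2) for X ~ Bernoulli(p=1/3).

For X ~ Bernoulli(p=1/3):
Var(X) = \frac{2}{9}
Var(4X - 2) = (4)² × Var(X) = 16 × \frac{2}{9} = \frac{32}{9}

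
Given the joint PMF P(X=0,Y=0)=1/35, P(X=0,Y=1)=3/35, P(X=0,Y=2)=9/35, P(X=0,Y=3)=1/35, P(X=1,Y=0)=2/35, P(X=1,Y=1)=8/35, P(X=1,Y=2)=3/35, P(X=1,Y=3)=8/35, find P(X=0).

P(X=0) = P(X=0,Y=0) + P(X=0,Y=1) + P(X=0,Y=2) + P(X=0,Y=3)
= 1/35 + 3/35 + 9/35 + 1/35
= 2/5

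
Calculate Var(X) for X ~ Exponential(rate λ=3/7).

For X ~ Exponential(rate λ=3/7):
Var(X) = \frac{49}{9}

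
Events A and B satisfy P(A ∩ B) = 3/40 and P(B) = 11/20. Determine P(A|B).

P(A|B) = P(A ∩ B) / P(B)
= (3/40) / (11/20)
= 3/22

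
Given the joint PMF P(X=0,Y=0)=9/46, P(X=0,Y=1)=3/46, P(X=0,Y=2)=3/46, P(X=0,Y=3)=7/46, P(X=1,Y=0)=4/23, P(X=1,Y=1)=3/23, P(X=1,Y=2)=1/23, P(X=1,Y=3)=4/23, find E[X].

First find marginal of X:
P(X=0) = 11/23
P(X=1) = 12/23
E[X] = 0 × 11/23 + 1 × 12/23 = 12/23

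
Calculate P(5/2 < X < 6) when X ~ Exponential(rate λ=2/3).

P(5/2 < X < 6) = ∫_{5/2}^{6} f(x) dx
where f(x) = \frac{2 e^{- \frac{2 x}{3}}}{3}
= - \frac{1}{e^{4}} + e^{- \frac{5}{3}}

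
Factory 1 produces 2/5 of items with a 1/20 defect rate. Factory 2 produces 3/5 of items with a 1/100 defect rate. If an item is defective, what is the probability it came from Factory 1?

Using Bayes' theorem:
P(F1) = 2/5, P(D|F1) = 1/20
P(F2) = 3/5, P(D|F2) = 1/100
P(D) = P(D|F1)P(F1) + P(D|F2)P(F2)
     = \frac{13}{500}
P(F1|D) = P(D|F1)P(F1) / P(D)
= \frac{10}{13}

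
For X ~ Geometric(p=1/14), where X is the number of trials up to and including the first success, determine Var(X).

For X ~ Geometric(p=1/14), where X is the number of trials up to and including the first success:
Var(X) = 182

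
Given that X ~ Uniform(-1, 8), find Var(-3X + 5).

For X ~ Uniform(-1, 8):
Var(X) = \frac{27}{4}
Var(-3X + 5) = (-3)² × Var(X) = 9 × \frac{27}{4} = \frac{243}{4}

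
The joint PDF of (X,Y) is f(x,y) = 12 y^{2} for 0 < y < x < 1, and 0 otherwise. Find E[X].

f_X(x) = ∫_0^x 12 y^{2} dy = 4 x^{3}
E[X] = ∫_0^1 x × (4 x^{3}) dx = \frac{4}{5}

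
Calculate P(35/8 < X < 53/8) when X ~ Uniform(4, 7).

P(35/8 < X < 53/8) = ∫_{35/8}^{53/8} f(x) dx
where f(x) = \frac{1}{3}
= \frac{3}{4}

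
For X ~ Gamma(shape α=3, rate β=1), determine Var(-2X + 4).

For X ~ Gamma(shape α=3, rate β=1):
Var(X) = 3
Var(-2X + 4) = (-2)² × Var(X) = 4 × 3 = 12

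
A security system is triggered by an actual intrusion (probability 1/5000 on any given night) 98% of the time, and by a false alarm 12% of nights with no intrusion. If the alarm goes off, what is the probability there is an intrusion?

Let D = the rare event, + = positive/flagged.
P(D) = 1/5000
P(+|D) = 98/100 = 49/50
P(+|D') = 12/100 = 3/25
P(+) = P(+|D)P(D) + P(+|D')P(D')
     = \frac{49}{50} × \frac{1}{5000} + \frac{3}{25} × \frac{4999}{5000}
     = \frac{30043}{250000}
P(D|+) = P(+|D)P(D)/P(+) = \frac{49}{30043}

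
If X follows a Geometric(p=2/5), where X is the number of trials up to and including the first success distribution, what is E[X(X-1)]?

E[X(X-1)] = E[X² - X] = E[X²] - E[X]
E[X] = \frac{5}{2}
E[X²] = Var(X) + (E[X])² = \frac{15}{4} + (\frac{5}{2})² = 10
E[X(X-1)] = 10 - \frac{5}{2} = \frac{15}{2}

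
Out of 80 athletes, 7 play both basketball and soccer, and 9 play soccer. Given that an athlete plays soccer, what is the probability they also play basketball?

P(A ∩ B) = 7/80
P(B) = 9/80
P(A|B) = P(A ∩ B) / P(B) = (7/80) / (9/80) = 7/9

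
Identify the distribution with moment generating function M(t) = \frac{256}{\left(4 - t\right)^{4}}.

The MGF M(t) = \frac{256}{\left(4 - t\right)^{4}} is the standard form for the Gamma distribution.
Comparing with the known MGF formula identifies: Gamma(shape α=4, rate β=4)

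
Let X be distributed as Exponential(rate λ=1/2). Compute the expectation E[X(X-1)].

E[X(X-1)] = E[X² - X] = E[X²] - E[X]
E[X] = 2
E[X²] = Var(X) + (E[X])² = 4 + (2)² = 8
E[X(X-1)] = 8 - 2 = 6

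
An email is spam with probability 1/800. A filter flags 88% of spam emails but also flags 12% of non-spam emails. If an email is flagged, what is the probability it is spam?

Let D = the rare event, + = positive/flagged.
P(D) = 1/800
P(+|D) = 88/100 = 22/25
P(+|D') = 12/100 = 3/25
P(+) = P(+|D)P(D) + P(+|D')P(D')
     = \frac{22}{25} × \frac{1}{800} + \frac{3}{25} × \frac{799}{800}
     = \frac{2419}{20000}
P(D|+) = P(+|D)P(D)/P(+) = \frac{22}{2419}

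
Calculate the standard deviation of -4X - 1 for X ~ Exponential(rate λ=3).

For X ~ Exponential(rate λ=3):
Var(X) = \frac{1}{9}
SD(X) = √(Var(X)) = √(\frac{1}{9}) = \frac{1}{3}
SD(-4X - 1) = |-4| × SD(X) = 4 × \frac{1}{3} = \frac{4}{3}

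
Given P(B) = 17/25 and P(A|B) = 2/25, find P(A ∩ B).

By definition, P(A|B) = P(A ∩ B) / P(B)
So P(A ∩ B) = P(A|B) × P(B)
= 2/25 × 17/25
= 34/625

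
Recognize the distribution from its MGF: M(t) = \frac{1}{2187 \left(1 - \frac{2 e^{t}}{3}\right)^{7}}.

The MGF M(t) = \frac{1}{2187 \left(1 - \frac{2 e^{t}}{3}\right)^{7}} is the standard form for the NegativeBinomial distribution.
Comparing with the known MGF formula identifies: NegBin(r=7, p=1/3), X = failures before r-th success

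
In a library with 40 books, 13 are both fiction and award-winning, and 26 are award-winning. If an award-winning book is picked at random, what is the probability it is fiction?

P(A ∩ B) = 13/40
P(B) = 26/40 = 13/20
P(A|B) = P(A ∩ B) / P(B) = (13/40) / (13/20) = 1/2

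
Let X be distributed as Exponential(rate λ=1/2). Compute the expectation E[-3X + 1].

For X ~ Exponential(rate λ=1/2):
E[X] = 2
E[-3X + 1] = -3 × E[X] + 1 = -5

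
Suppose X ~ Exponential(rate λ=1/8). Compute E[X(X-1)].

E[X(X-1)] = E[X² - X] = E[X²] - E[X]
E[X] = 8
E[X²] = Var(X) + (E[X])² = 64 + (8)² = 128
E[X(X-1)] = 128 - 8 = 120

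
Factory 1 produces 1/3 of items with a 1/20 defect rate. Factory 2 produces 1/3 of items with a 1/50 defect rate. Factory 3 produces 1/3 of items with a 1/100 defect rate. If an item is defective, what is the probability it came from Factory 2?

Using Bayes' theorem:
P(F1) = 1/3, P(D|F1) = 1/20
P(F2) = 1/3, P(D|F2) = 1/50
P(F3) = 1/3, P(D|F3) = 1/100
P(D) = P(D|F1)P(F1) + P(D|F2)P(F2) + P(D|F3)P(F3)
     = \frac{2}{75}
P(F2|D) = P(D|F2)P(F2) / P(D)
= \frac{1}{4}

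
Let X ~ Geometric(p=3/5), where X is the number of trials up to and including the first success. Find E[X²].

Using the identity E[X²] = Var(X) + (E[X])²:
E[X] = \frac{5}{3}
Var(X) = \frac{10}{9}
E[X²] = \frac{10}{9} + (\frac{5}{3})²
= \frac{35}{9}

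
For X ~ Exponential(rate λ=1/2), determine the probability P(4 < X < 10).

P(4 < X < 10) = ∫_{4}^{10} f(x) dx
where f(x) = \frac{e^{- \frac{x}{2}}}{2}
= - \frac{1 - e^{3}}{e^{5}}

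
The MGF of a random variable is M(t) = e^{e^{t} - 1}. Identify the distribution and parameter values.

The MGF M(t) = e^{e^{t} - 1} is the standard form for the Poisson distribution.
Comparing with the known MGF formula identifies: Poisson(λ=1)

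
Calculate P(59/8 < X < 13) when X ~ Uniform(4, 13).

P(59/8 < X < 13) = ∫_{59/8}^{13} f(x) dx
where f(x) = \frac{1}{9}
= \frac{5}{8}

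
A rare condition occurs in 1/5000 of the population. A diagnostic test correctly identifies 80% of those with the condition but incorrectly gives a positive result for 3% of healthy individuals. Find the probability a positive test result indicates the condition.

Let D = the rare event, + = positive/flagged.
P(D) = 1/5000
P(+|D) = 80/100 = 4/5
P(+|D') = 3/100
P(+) = P(+|D)P(D) + P(+|D')P(D')
     = \frac{4}{5} × \frac{1}{5000} + \frac{3}{100} × \frac{4999}{5000}
     = \frac{15077}{500000}
P(D|+) = P(+|D)P(D)/P(+) = \frac{80}{15077}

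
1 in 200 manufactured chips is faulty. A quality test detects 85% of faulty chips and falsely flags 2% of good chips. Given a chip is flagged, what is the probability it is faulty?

Let D = the rare event, + = positive/flagged.
P(D) = 1/200
P(+|D) = 85/100 = 17/20
P(+|D') = 2/100 = 1/50
P(+) = P(+|D)P(D) + P(+|D')P(D')
     = \frac{17}{20} × \frac{1}{200} + \frac{1}{50} × \frac{199}{200}
     = \frac{483}{20000}
P(D|+) = P(+|D)P(D)/P(+) = \frac{85}{483}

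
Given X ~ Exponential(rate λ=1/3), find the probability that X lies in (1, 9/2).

P(1 < X < 9/2) = ∫_{1}^{9/2} f(x) dx
where f(x) = \frac{e^{- \frac{x}{3}}}{3}
= - \frac{1}{e^{\frac{3}{2}}} + e^{- \frac{1}{3}}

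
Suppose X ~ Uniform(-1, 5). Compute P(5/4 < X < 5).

P(5/4 < X < 5) = ∫_{5/4}^{5} f(x) dx
where f(x) = \frac{1}{6}
= \frac{5}{8}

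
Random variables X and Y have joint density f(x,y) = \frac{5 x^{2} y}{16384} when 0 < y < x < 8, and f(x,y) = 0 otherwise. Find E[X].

f_X(x) = ∫_0^x \frac{5 x^{2} y}{16384} dy = \frac{5 x^{4}}{32768}
E[X] = ∫_0^8 x × (\frac{5 x^{4}}{32768}) dx = \frac{20}{3}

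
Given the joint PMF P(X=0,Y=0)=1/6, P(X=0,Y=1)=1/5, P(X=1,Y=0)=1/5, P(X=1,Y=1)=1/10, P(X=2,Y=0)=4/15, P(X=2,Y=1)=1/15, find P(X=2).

P(X=2) = P(X=2,Y=0) + P(X=2,Y=1)
= 4/15 + 1/15
= 1/3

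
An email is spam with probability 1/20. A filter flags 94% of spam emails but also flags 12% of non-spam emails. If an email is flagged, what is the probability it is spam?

Let D = the rare event, + = positive/flagged.
P(D) = 1/20
P(+|D) = 94/100 = 47/50
P(+|D') = 12/100 = 3/25
P(+) = P(+|D)P(D) + P(+|D')P(D')
     = \frac{47}{50} × \frac{1}{20} + \frac{3}{25} × \frac{19}{20}
     = \frac{161}{1000}
P(D|+) = P(+|D)P(D)/P(+) = \frac{47}{161}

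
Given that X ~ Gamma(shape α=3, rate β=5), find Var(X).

For X ~ Gamma(shape α=3, rate β=5):
Var(X) = \frac{3}{25}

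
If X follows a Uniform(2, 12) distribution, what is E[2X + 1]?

For X ~ Uniform(2, 12):
E[X] = 7
E[2X + 1] = 2 × E[X] + 1 = 15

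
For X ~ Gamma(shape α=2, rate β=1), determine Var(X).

For X ~ Gamma(shape α=2, rate β=1):
Var(X) = 2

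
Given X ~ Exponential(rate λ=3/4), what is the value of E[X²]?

Using the identity E[X²] = Var(X) + (E[X])²:
E[X] = \frac{4}{3}
Var(X) = \frac{16}{9}
E[X²] = \frac{16}{9} + (\frac{4}{3})²
= \frac{32}{9}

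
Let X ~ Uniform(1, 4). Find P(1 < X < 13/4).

P(1 < X < 13/4) = ∫_{1}^{13/4} f(x) dx
where f(x) = \frac{1}{3}
= \frac{3}{4}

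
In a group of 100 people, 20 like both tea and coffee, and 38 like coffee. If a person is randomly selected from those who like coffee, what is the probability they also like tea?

P(A ∩ B) = 20/100 = 1/5
P(B) = 38/100 = 19/50
P(A|B) = P(A ∩ B) / P(B) = (1/5) / (19/50) = 10/19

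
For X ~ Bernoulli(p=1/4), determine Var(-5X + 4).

For X ~ Bernoulli(p=1/4):
Var(X) = \frac{3}{16}
Var(-5X + 4) = (-5)² × Var(X) = 25 × \frac{3}{16} = \frac{75}{16}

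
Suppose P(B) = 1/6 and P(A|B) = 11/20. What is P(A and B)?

By definition, P(A|B) = P(A ∩ B) / P(B)
So P(A ∩ B) = P(A|B) × P(B)
= 11/20 × 1/6
= 11/120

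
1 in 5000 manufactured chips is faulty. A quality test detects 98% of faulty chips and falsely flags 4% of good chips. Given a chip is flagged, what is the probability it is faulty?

Let D = the rare event, + = positive/flagged.
P(D) = 1/5000
P(+|D) = 98/100 = 49/50
P(+|D') = 4/100 = 1/25
P(+) = P(+|D)P(D) + P(+|D')P(D')
     = \frac{49}{50} × \frac{1}{5000} + \frac{1}{25} × \frac{4999}{5000}
     = \frac{10047}{250000}
P(D|+) = P(+|D)P(D)/P(+) = \frac{49}{10047}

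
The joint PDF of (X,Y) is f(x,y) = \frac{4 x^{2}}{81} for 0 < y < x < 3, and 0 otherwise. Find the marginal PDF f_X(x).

f_X(x) = ∫_0^x \frac{4 x^{2}}{81} dy = \frac{4 x^{3}}{81}
for 0 < x < 3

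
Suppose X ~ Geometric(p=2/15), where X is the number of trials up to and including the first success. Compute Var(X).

For X ~ Geometric(p=2/15), where X is the number of trials up to and including the first success:
Var(X) = \frac{195}{4}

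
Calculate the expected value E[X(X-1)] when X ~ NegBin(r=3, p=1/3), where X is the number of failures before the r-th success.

E[X(X-1)] = E[X² - X] = E[X²] - E[X]
E[X] = 6
E[X²] = Var(X) + (E[X])² = 18 + (6)² = 54
E[X(X-1)] = 54 - 6 = 48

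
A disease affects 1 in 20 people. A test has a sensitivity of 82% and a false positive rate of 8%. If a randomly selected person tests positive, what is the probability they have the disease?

Let D = the rare event, + = positive/flagged.
P(D) = 1/20
P(+|D) = 82/100 = 41/50
P(+|D') = 8/100 = 2/25
P(+) = P(+|D)P(D) + P(+|D')P(D')
     = \frac{41}{50} × \frac{1}{20} + \frac{2}{25} × \frac{19}{20}
     = \frac{117}{1000}
P(D|+) = P(+|D)P(D)/P(+) = \frac{41}{117}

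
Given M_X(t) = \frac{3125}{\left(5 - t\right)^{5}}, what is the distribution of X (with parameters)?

The MGF M(t) = \frac{3125}{\left(5 - t\right)^{5}} is the standard form for the Gamma distribution.
Comparing with the known MGF formula identifies: Gamma(shape α=5, rate β=5)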